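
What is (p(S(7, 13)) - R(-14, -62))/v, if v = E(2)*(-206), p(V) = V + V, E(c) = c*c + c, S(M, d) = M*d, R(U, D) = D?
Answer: -61/309 ≈ -0.19741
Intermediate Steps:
E(c) = c + c**2 (E(c) = c**2 + c = c + c**2)
p(V) = 2*V
v = -1236 (v = (2*(1 + 2))*(-206) = (2*3)*(-206) = 6*(-206) = -1236)
(p(S(7, 13)) - R(-14, -62))/v = (2*(7*13) - 1*(-62))/(-1236) = (2*91 + 62)*(-1/1236) = (182 + 62)*(-1/1236) = 244*(-1/1236) = -61/309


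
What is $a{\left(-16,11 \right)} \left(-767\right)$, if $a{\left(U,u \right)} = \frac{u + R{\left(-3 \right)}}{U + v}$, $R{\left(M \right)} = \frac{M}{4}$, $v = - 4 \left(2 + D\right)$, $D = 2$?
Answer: $\frac{31447}{128} \approx 245.68$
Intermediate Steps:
$v = -16$ ($v = - 4 \left(2 + 2\right) = \left(-4\right) 4 = -16$)
$R{\left(M \right)} = \frac{M}{4}$ ($R{\left(M \right)} = M \frac{1}{4} = \frac{M}{4}$)
$a{\left(U,u \right)} = \frac{- \frac{3}{4} + u}{-16 + U}$ ($a{\left(U,u \right)} = \frac{u + \frac{1}{4} \left(-3\right)}{U - 16} = \frac{u - \frac{3}{4}}{-16 + U} = \frac{- \frac{3}{4} + u}{-16 + U}$)
$a{\left(-16,11 \right)} \left(-767\right) = \frac{- \frac{3}{4} + 11}{-16 - 16} \left(-767\right) = \frac{1}{-32} \cdot \frac{41}{4} \left(-767\right) = \left(- \frac{1}{32}\right) \frac{41}{4} \left(-767\right) = \left(- \frac{41}{128}\right) \left(-767\right) = \frac{31447}{128}$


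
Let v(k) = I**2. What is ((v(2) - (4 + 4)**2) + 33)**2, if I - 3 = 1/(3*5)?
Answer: 23609881/50625 ≈ 466.37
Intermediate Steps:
I = 46/15 (I = 3 + 1/(3*5) = 3 + 1/15 = 46/15 ≈ 3.0667)
v(k) = 2116/225 (v(k) = (46/15)**2 = 2116/225)
((v(2) - (4 + 4)**2) + 33)**2 = ((2116/225 - (4 + 4)**2) + 33)**2 = ((2116/225 - 1*8**2) + 33)**2 = ((2116/225 - 1*64) + 33)**2 = ((2116/225 - 64) + 33)**2 = (-12284/225 + 33)**2 = (-4859/225)**2 = 23609881/50625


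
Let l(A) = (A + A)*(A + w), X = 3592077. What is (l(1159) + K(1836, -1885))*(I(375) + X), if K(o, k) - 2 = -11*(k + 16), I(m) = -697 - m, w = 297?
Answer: 12193505256845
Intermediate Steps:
l(A) = 2*A*(297 + A) (l(A) = (A + A)*(A + 297) = (2*A)*(297 + A) = 2*A*(297 + A))
K(o, k) = -174 - 11*k (K(o, k) = 2 - 11*(k + 16) = 2 - 11*(16 + k) = 2 + (-176 - 11*k) = -174 - 11*k)
(l(1159) + K(1836, -1885))*(I(375) + X) = (2*1159*(297 + 1159) + (-174 - 11*(-1885)))*((-697 - 1*375) + 3592077) = (2*1159*1456 + (-174 + 20735))*((-697 - 375) + 3592077) = (3375008 + 20561)*(-1072 + 3592077) = 3395569*3591005 = 12193505256845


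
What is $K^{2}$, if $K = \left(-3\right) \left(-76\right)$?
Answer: $51984$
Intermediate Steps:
$K = 228$
$K^{2} = 228^{2} = 51984$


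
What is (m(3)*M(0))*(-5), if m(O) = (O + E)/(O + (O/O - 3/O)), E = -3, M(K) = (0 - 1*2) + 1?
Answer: 0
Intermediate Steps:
M(K) = -1 (M(K) = (0 - 2) + 1 = -2 + 1 = -1)
m(O) = (-3 + O)/(1 + O - 3/O) (m(O) = (O - 3)/(O + (O/O - 3/O)) = (-3 + O)/(O + (1 - 3/O)) = (-3 + O)/(1 + O - 3/O))
(m(3)*M(0))*(-5) = ((3*(-3 + 3)/(-3 + 3 + 3**2))*(-1))*(-5) = ((3*0/(-3 + 3 + 9))*(-1))*(-5) = ((3*0/9)*(-1))*(-5) = ((3*(1/9)*0)*(-1))*(-5) = (0*(-1))*(-5) = 0*(-5) = 0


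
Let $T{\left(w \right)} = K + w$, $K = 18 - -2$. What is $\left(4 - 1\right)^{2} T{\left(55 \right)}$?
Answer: $675$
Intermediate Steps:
$K = 20$ ($K = 18 + \left(-8 + 10\right) = 18 + 2 = 20$)
$T{\left(w \right)} = 20 + w$
$\left(4 - 1\right)^{2} T{\left(55 \right)} = \left(4 - 1\right)^{2} \left(20 + 55\right) = 3^{2} \cdot 75 = 9 \cdot 75 = 675$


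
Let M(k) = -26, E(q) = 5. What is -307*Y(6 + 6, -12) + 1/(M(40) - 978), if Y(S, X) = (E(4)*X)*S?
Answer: 221924159/1004 ≈ 2.2104e+5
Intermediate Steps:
Y(S, X) = 5*S*X (Y(S, X) = (5*X)*S = 5*S*X)
-307*Y(6 + 6, -12) + 1/(M(40) - 978) = -1535*(6 + 6)*(-12) + 1/(-26 - 978) = -1535*12*(-12) + 1/(-1004) = -307*(-720) - 1/1004 = 221040 - 1/1004 = 221924159/1004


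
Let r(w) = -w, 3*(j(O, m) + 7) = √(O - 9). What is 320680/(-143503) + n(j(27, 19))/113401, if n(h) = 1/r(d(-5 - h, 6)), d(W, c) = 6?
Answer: -218192739583/97640302218 ≈ -2.2347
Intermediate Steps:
j(O, m) = -7 + √(-9 + O)/3 (j(O, m) = -7 + √(O - 9)/3 = -7 + √(-9 + O)/3)
n(h) = -⅙ (n(h) = 1/(-1*6) = 1/(-6) = -⅙)
320680/(-143503) + n(j(27, 19))/113401 = 320680/(-143503) - ⅙/113401 = 320680*(-1/143503) - ⅙*1/113401 = -320680/143503 - 1/680406 = -218192739583/97640302218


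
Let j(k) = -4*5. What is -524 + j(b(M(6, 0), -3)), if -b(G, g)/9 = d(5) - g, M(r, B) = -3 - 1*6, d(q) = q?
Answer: -544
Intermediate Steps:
M(r, B) = -9 (M(r, B) = -3 - 6 = -9)
b(G, g) = -45 + 9*g (b(G, g) = -9*(5 - g) = -45 + 9*g)
j(k) = -20
-524 + j(b(M(6, 0), -3)) = -524 - 20 = -544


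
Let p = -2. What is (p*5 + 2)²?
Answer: 64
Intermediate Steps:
(p*5 + 2)² = (-2*5 + 2)² = (-10 + 2)² = (-8)² = 64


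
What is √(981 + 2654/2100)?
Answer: 19*√119994/210 ≈ 31.341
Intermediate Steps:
√(981 + 2654/2100) = √(981 + 2654*(1/2100)) = √(981 + 1327/1050) = √(1031377/1050) = 19*√119994/210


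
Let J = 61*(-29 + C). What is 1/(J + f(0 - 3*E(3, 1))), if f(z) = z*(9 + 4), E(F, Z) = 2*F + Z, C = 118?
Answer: 1/5156 ≈ 0.00019395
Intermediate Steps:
E(F, Z) = Z + 2*F
f(z) = 13*z (f(z) = z*13 = 13*z)
J = 5429 (J = 61*(-29 + 118) = 61*89 = 5429)
1/(J + f(0 - 3*E(3, 1))) = 1/(5429 + 13*(0 - 3*(1 + 2*3))) = 1/(5429 + 13*(0 - 3*(1 + 6))) = 1/(5429 + 13*(0 - 3*7)) = 1/(5429 + 13*(0 - 21)) = 1/(5429 + 13*(-21)) = 1/(5429 - 273) = 1/5156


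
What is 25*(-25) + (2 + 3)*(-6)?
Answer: -655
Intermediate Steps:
25*(-25) + (2 + 3)*(-6) = -625 + 5*(-6) = -625 - 30 = -655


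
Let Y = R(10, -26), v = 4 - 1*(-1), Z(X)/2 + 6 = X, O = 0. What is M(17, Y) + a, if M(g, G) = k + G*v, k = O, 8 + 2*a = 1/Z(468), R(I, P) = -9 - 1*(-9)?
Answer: -7391/1848 ≈ -3.9995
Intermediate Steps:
Z(X) = -12 + 2*X
v = 5 (v = 4 + 1 = 5)
R(I, P) = 0 (R(I, P) = -9 + 9 = 0)
a = -7391/1848 (a = -4 + 1/(2*(-12 + 2*468)) = -4 + 1/(2*(-12 + 936)) = -4 + (½)/924 = -4 + (½)*(1/924) = -4 + 1/1848 = -7391/1848 ≈ -3.9995)
k = 0
Y = 0
M(g, G) = 5*G (M(g, G) = 0 + G*5 = 0 + 5*G = 5*G)
M(17, Y) + a = 5*0 - 7391/1848 = 0 - 7391/1848 = -7391/1848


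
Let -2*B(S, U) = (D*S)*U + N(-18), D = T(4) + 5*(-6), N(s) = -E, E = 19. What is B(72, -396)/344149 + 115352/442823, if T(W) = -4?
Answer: -349871194251/304794185254 ≈ -1.1479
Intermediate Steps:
N(s) = -19 (N(s) = -1*19 = -19)
D = -34 (D = -4 + 5*(-6) = -4 - 30 = -34)
B(S, U) = 19/2 + 17*S*U (B(S, U) = -((-34*S)*U - 19)/2 = -(-34*S*U - 19)/2 = -(-19 - 34*S*U)/2 = 19/2 + 17*S*U)
B(72, -396)/344149 + 115352/442823 = (19/2 + 17*72*(-396))/344149 + 115352/442823 = (19/2 - 484704)*(1/344149) + 115352*(1/442823) = -969389/2*1/344149 + 115352/442823 = -969389/688298 + 115352/442823 = -349871194251/304794185254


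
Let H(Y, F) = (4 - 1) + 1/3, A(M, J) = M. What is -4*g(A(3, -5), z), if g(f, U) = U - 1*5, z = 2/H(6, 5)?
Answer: 88/5 ≈ 17.600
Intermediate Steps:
H(Y, F) = 10/3 (H(Y, F) = 3 + ⅓ = 10/3)
z = ⅗ (z = 2/(10/3) = 2*(3/10) = ⅗ ≈ 0.60000)
g(f, U) = -5 + U (g(f, U) = U - 5 = -5 + U)
-4*g(A(3, -5), z) = -4*(-5 + ⅗) = -4*(-22/5) = 88/5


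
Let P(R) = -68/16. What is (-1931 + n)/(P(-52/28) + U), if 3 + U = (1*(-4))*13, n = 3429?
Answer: -5992/237 ≈ -25.283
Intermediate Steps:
P(R) = -17/4 (P(R) = -68*1/16 = -17/4)
U = -55 (U = -3 + (1*(-4))*13 = -3 - 4*13 = -3 - 52 = -55)
(-1931 + n)/(P(-52/28) + U) = (-1931 + 3429)/(-17/4 - 55) = 1498/(-237/4) = 1498*(-4/237) = -5992/237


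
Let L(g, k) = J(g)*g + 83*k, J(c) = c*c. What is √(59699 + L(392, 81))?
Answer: √60302710 ≈ 7765.5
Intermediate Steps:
J(c) = c²
L(g, k) = g³ + 83*k (L(g, k) = g²*g + 83*k = g³ + 83*k)
√(59699 + L(392, 81)) = √(59699 + (392³ + 83*81)) = √(59699 + (60236288 + 6723)) = √(59699 + 60243011) = √60302710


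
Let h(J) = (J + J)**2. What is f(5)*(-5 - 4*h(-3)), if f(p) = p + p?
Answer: -1490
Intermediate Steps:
h(J) = 4*J**2 (h(J) = (2*J)**2 = 4*J**2)
f(p) = 2*p
f(5)*(-5 - 4*h(-3)) = (2*5)*(-5 - 16*(-3)**2) = 10*(-5 - 16*9) = 10*(-5 - 4*36) = 10*(-5 - 144) = 10*(-149) = -1490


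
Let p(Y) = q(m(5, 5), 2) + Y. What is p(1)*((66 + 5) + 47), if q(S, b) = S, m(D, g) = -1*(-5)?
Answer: 708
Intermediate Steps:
m(D, g) = 5
p(Y) = 5 + Y
p(1)*((66 + 5) + 47) = (5 + 1)*((66 + 5) + 47) = 6*(71 + 47) = 6*118 = 708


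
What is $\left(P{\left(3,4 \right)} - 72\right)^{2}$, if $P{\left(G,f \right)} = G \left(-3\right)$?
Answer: $6561$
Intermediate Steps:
$P{\left(G,f \right)} = - 3 G$
$\left(P{\left(3,4 \right)} - 72\right)^{2} = \left(\left(-3\right) 3 - 72\right)^{2} = \left(-9 - 72\right)^{2} = \left(-81\right)^{2} = 6561$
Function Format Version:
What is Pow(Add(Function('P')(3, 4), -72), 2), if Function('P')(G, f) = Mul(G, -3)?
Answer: 6561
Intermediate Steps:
Function('P')(G, f) = Mul(-3, G)
Pow(Add(Function('P')(3, 4), -72), 2) = Pow(Add(Mul(-3, 3), -72), 2) = Pow(Add(-9, -72), 2) = Pow(-81, 2) = 6561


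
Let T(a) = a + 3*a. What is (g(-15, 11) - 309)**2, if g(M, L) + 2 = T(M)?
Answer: 137641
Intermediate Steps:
T(a) = 4*a
g(M, L) = -2 + 4*M
(g(-15, 11) - 309)**2 = ((-2 + 4*(-15)) - 309)**2 = ((-2 - 60) - 309)**2 = (-62 - 309)**2 = (-371)**2 = 137641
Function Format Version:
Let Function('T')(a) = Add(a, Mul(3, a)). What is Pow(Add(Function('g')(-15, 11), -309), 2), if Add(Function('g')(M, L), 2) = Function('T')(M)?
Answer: 137641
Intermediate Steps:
Function('T')(a) = Mul(4, a)
Function('g')(M, L) = Add(-2, Mul(4, M))
Pow(Add(Function('g')(-15, 11), -309), 2) = Pow(Add(Add(-2, Mul(4, -15)), -309), 2) = Pow(Add(Add(-2, -60), -309), 2) = Pow(Add(-62, -309), 2) = Pow(-371, 2) = 137641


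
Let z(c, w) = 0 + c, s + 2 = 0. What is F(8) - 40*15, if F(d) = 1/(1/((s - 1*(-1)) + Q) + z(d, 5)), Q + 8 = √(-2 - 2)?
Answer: -3177529/5297 + 2*I/5297 ≈ -599.87 + 0.00037757*I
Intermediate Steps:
s = -2 (s = -2 + 0 = -2)
Q = -8 + 2*I (Q = -8 + √(-2 - 2) = -8 + √(-4) = -8 + 2*I ≈ -8.0 + 2.0*I)
z(c, w) = c
F(d) = 1/(d + (-9 - 2*I)/85) (F(d) = 1/(1/((-2 - 1*(-1)) + (-8 + 2*I)) + d) = 1/(1/((-2 + 1) + (-8 + 2*I)) + d) = 1/(1/(-1 + (-8 + 2*I)) + d) = 1/(1/(-9 + 2*I) + d) = 1/((-9 - 2*I)/85 + d) = 1/(d + (-9 - 2*I)/85))
F(8) - 40*15 = (2 + 9*I)/(-I + 8*(2 + 9*I)) - 40*15 = (2 + 9*I)/(-I + (16 + 72*I)) - 600 = (2 + 9*I)/(16 + 71*I) - 600 = ((16 - 71*I)/5297)*(2 + 9*I) - 600 = (2 + 9*I)*(16 - 71*I)/5297 - 600 = -600 + (2 + 9*I)*(16 - 71*I)/5297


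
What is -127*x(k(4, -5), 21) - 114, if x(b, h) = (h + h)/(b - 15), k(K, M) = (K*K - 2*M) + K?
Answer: -2348/5 ≈ -469.60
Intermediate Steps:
k(K, M) = K + K**2 - 2*M (k(K, M) = (K**2 - 2*M) + K = K + K**2 - 2*M)
x(b, h) = 2*h/(-15 + b) (x(b, h) = (2*h)/(-15 + b) = 2*h/(-15 + b))
-127*x(k(4, -5), 21) - 114 = -254*21/(-15 + (4 + 4**2 - 2*(-5))) - 114 = -254*21/(-15 + (4 + 16 + 10)) - 114 = -254*21/(-15 + 30) - 114 = -254*21/15 - 114 = -127*14/5 - 114 = -1778/5 - 114 = -2348/5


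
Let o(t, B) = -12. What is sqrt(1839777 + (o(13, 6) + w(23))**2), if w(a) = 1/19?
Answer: sqrt(664211026)/19 ≈ 1356.4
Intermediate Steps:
w(a) = 1/19
sqrt(1839777 + (o(13, 6) + w(23))**2) = sqrt(1839777 + (-12 + 1/19)**2) = sqrt(1839777 + (-227/19)**2) = sqrt(1839777 + 51529/361) = sqrt(664211026/361) = sqrt(664211026)/19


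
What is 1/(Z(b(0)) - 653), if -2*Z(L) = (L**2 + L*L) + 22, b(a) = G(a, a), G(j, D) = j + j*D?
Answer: -1/664 ≈ -0.0015060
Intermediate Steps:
G(j, D) = j + D*j
b(a) = a*(1 + a)
Z(L) = -11 - L**2 (Z(L) = -((L**2 + L*L) + 22)/2 = -((L**2 + L**2) + 22)/2 = -(2*L**2 + 22)/2 = -(22 + 2*L**2)/2 = -11 - L**2)
1/(Z(b(0)) - 653) = 1/((-11 - (0*(1 + 0))**2) - 653) = 1/((-11 - (0*1)**2) - 653) = 1/((-11 - 1*0**2) - 653) = 1/((-11 - 1*0) - 653) = 1/((-11 + 0) - 653) = 1/(-11 - 653) = 1/(-664) = -1/664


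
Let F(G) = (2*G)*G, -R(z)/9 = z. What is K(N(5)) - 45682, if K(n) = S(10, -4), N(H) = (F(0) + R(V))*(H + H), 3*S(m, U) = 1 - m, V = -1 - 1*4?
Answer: -45685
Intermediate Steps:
V = -5 (V = -1 - 4 = -5)
R(z) = -9*z
F(G) = 2*G²
S(m, U) = ⅓ - m/3 (S(m, U) = (1 - m)/3 = ⅓ - m/3)
N(H) = 90*H (N(H) = (2*0² - 9*(-5))*(H + H) = (2*0 + 45)*(2*H) = (0 + 45)*(2*H) = 45*(2*H) = 90*H)
K(n) = -3 (K(n) = ⅓ - ⅓*10 = ⅓ - 10/3 = -3)
K(N(5)) - 45682 = -3 - 45682 = -45685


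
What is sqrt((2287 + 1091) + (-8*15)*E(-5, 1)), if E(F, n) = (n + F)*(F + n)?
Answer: 27*sqrt(2) ≈ 38.184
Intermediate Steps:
E(F, n) = (F + n)**2 (E(F, n) = (F + n)*(F + n) = (F + n)**2)
sqrt((2287 + 1091) + (-8*15)*E(-5, 1)) = sqrt((2287 + 1091) + (-8*15)*(-5 + 1)**2) = sqrt(3378 - 120*(-4)**2) = sqrt(3378 - 120*16) = sqrt(3378 - 1920) = sqrt(1458) = 27*sqrt(2)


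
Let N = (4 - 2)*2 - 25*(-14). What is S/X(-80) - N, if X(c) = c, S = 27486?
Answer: -27903/40 ≈ -697.58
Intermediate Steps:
N = 354 (N = 2*2 + 350 = 4 + 350 = 354)
S/X(-80) - N = 27486/(-80) - 1*354 = 27486*(-1/80) - 354 = -13743/40 - 354 = -27903/40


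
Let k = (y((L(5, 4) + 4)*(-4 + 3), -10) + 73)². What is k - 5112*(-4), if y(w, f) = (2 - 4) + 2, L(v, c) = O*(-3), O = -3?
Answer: 25777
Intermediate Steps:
L(v, c) = 9 (L(v, c) = -3*(-3) = 9)
y(w, f) = 0 (y(w, f) = -2 + 2 = 0)
k = 5329 (k = (0 + 73)² = 73² = 5329)
k - 5112*(-4) = 5329 - 5112*(-4) = 5329 - 1*(-20448) = 5329 + 20448 = 25777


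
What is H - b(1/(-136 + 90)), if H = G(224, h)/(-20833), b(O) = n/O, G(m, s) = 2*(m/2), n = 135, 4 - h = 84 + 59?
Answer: 129372706/20833 ≈ 6210.0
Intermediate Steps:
h = -139 (h = 4 - (84 + 59) = 4 - 1*143 = 4 - 143 = -139)
G(m, s) = m (G(m, s) = 2*(m*(1/2)) = 2*(m/2) = m)
b(O) = 135/O
H = -224/20833 (H = 224/(-20833) = 224*(-1/20833) = -224/20833 ≈ -0.010752)
H - b(1/(-136 + 90)) = -224/20833 - 135/(1/(-136 + 90)) = -224/20833 - 135/(1/(-46)) = -224/20833 - 135/(-1/46) = -224/20833 - 135*(-46) = -224/20833 - 1*(-6210) = -224/20833 + 6210 = 129372706/20833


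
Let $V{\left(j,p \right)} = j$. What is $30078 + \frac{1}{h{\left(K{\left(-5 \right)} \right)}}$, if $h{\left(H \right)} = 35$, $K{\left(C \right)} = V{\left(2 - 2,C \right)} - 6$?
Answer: $\frac{1052731}{35} \approx 30078.0$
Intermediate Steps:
$K{\left(C \right)} = -6$ ($K{\left(C \right)} = \left(2 - 2\right) - 6 = 0 - 6 = -6$)
$30078 + \frac{1}{h{\left(K{\left(-5 \right)} \right)}} = 30078 + \frac{1}{35} = \frac{1052731}{35}$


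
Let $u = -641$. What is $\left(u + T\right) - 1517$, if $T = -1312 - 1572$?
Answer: $-5042$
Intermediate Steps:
$T = -2884$
$\left(u + T\right) - 1517 = \left(-641 - 2884\right) - 1517 = -3525 - 1517 = -5042$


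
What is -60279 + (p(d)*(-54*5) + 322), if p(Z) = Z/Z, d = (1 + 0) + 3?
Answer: -60227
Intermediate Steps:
d = 4 (d = 1 + 3 = 4)
p(Z) = 1
-60279 + (p(d)*(-54*5) + 322) = -60279 + (1*(-54*5) + 322) = -60279 + (1*(-270) + 322) = -60279 + (-270 + 322) = -60279 + 52 = -60227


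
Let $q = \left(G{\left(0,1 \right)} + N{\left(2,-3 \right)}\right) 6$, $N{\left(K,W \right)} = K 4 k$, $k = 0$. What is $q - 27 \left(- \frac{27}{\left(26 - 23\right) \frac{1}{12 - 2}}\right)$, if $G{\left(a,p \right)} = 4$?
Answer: $2454$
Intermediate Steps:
$N{\left(K,W \right)} = 0$ ($N{\left(K,W \right)} = K 4 \cdot 0 = 4 K 0 = 0$)
$q = 24$ ($q = \left(4 + 0\right) 6 = 4 \cdot 6 = 24$)
$q - 27 \left(- \frac{27}{\left(26 - 23\right) \frac{1}{12 - 2}}\right) = 24 - 27 \left(- \frac{27}{\left(26 - 23\right) \frac{1}{12 - 2}}\right) = 24 - 27 \left(- \frac{27}{3 \cdot \frac{1}{10}}\right) = 24 - 27 \left(- \frac{27}{\frac{3}{10}}\right) = 24 - 27 \left(\left(-27\right) \frac{10}{3}\right) = 24 - -2430 = 24 + 2430 = 2454$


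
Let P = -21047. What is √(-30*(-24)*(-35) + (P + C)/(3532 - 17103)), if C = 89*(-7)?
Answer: I*√4640841349630/13571 ≈ 158.74*I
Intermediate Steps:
C = -623
√(-30*(-24)*(-35) + (P + C)/(3532 - 17103)) = √(-30*(-24)*(-35) + (-21047 - 623)/(3532 - 17103)) = √(720*(-35) - 21670/(-13571)) = √(-25200 - 21670*(-1/13571)) = √(-25200 + 21670/13571) = √(-341967530/13571) = I*√4640841349630/13571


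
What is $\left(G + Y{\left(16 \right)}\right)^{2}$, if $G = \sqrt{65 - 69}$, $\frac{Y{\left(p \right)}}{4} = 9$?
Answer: $1292 + 144 i \approx 1292.0 + 144.0 i$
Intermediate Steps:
$Y{\left(p \right)} = 36$ ($Y{\left(p \right)} = 4 \cdot 9 = 36$)
$G = 2 i$ ($G = \sqrt{-4} = 2 i \approx 2.0 i$)
$\left(G + Y{\left(16 \right)}\right)^{2} = \left(2 i + 36\right)^{2} = \left(36 + 2 i\right)^{2}$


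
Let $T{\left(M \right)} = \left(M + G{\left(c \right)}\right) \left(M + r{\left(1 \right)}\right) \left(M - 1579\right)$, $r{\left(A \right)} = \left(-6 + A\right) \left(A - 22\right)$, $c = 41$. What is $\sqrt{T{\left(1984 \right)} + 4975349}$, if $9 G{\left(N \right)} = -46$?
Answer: $\sqrt{1679204399} \approx 40978.0$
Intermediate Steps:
$G{\left(N \right)} = - \frac{46}{9}$ ($G{\left(N \right)} = \frac{1}{9} \left(-46\right) = - \frac{46}{9}$)
$r{\left(A \right)} = \left(-22 + A\right) \left(-6 + A\right)$ ($r{\left(A \right)} = \left(-6 + A\right) \left(-22 + A\right) = \left(-22 + A\right) \left(-6 + A\right)$)
$T{\left(M \right)} = \left(-1579 + M\right) \left(105 + M\right) \left(- \frac{46}{9} + M\right)$ ($T{\left(M \right)} = \left(M - \frac{46}{9}\right) \left(M + \left(132 + 1^{2} - 28\right)\right) \left(M - 1579\right) = \left(- \frac{46}{9} + M\right) \left(M + \left(132 + 1 - 28\right)\right) \left(-1579 + M\right) = \left(- \frac{46}{9} + M\right) \left(M + 105\right) \left(-1579 + M\right) = \left(- \frac{46}{9} + M\right) \left(105 + M\right) \left(-1579 + M\right) = \left(105 + M\right) \left(- \frac{46}{9} + M\right) \left(-1579 + M\right) = \left(-1579 + M\right) \left(105 + M\right) \left(- \frac{46}{9} + M\right)$)
$\sqrt{T{\left(1984 \right)} + 4975349} = \sqrt{\left(\frac{2542190}{3} + 1984^{3} - \frac{2825912384}{9} - \frac{13312 \cdot 1984^{2}}{9}\right) + 4975349} = \sqrt{\left(\frac{2542190}{3} + 7809531904 - \frac{2825912384}{9} - \frac{52399439872}{9}\right) + 4975349} = \sqrt{1674229050 + 4975349} = \sqrt{1679204399}$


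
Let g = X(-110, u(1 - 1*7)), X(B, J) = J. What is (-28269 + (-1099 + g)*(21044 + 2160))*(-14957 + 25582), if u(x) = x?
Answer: -272729820625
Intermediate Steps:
g = -6 (g = 1 - 1*7 = 1 - 7 = -6)
(-28269 + (-1099 + g)*(21044 + 2160))*(-14957 + 25582) = (-28269 + (-1099 - 6)*(21044 + 2160))*(-14957 + 25582) = (-28269 - 1105*23204)*10625 = (-28269 - 25640420)*10625 = -25668689*10625 = -272729820625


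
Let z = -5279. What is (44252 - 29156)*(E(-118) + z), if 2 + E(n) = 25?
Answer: -79344576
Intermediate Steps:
E(n) = 23 (E(n) = -2 + 25 = 23)
(44252 - 29156)*(E(-118) + z) = (44252 - 29156)*(23 - 5279) = 15096*(-5256) = -79344576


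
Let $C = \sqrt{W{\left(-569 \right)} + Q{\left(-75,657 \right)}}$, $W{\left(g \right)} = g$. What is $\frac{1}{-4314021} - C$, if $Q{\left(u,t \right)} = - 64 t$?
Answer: $- \frac{1}{4314021} - i \sqrt{42617} \approx -2.318 \cdot 10^{-7} - 206.44 i$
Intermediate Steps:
$C = i \sqrt{42617}$ ($C = \sqrt{-569 - 42048} = \sqrt{-42617} = i \sqrt{42617} \approx 206.44 i$)
$\frac{1}{-4314021} - C = \frac{1}{-4314021} - i \sqrt{42617} = - \frac{1}{4314021} - i \sqrt{42617}$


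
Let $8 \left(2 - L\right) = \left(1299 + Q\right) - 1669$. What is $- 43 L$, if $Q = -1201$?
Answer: $- \frac{68241}{8} \approx -8530.1$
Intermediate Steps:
$L = \frac{1587}{8}$ ($L = 2 - \frac{\left(1299 - 1201\right) - 1669}{8} = 2 - \frac{98 - 1669}{8} = 2 - - \frac{1571}{8} = 2 + \frac{1571}{8} = \frac{1587}{8} \approx 198.38$)
$- 43 L = \left(-43\right) \frac{1587}{8} = - \frac{68241}{8}$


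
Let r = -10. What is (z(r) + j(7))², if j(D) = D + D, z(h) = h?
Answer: 16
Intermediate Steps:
j(D) = 2*D
(z(r) + j(7))² = (-10 + 2*7)² = (-10 + 14)² = 4² = 16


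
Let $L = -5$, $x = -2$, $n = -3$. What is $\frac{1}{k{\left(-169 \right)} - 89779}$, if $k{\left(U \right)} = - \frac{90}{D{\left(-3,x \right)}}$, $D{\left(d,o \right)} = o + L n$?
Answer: $- \frac{13}{1167217} \approx -1.1138 \cdot 10^{-5}$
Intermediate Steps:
$D{\left(d,o \right)} = 15 + o$ ($D{\left(d,o \right)} = o - -15 = o + 15 = 15 + o$)
$k{\left(U \right)} = - \frac{90}{13}$ ($k{\left(U \right)} = - \frac{90}{15 - 2} = - \frac{90}{13}$)
$\frac{1}{k{\left(-169 \right)} - 89779} = \frac{1}{- \frac{90}{13} - 89779} = \frac{1}{- \frac{1167217}{13}} = - \frac{13}{1167217}$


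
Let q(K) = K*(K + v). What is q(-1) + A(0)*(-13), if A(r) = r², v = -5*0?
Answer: 1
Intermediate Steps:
v = 0
q(K) = K² (q(K) = K*(K + 0) = K*K = K²)
q(-1) + A(0)*(-13) = (-1)² + 0²*(-13) = 1 + 0*(-13) = 1 + 0 = 1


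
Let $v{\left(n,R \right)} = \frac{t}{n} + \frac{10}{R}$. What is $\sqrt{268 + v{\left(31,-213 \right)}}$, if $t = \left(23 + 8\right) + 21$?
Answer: $\frac{\sqrt{11755783110}}{6603} \approx 16.42$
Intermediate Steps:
$t = 52$ ($t = 31 + 21 = 52$)
$v{\left(n,R \right)} = \frac{10}{R} + \frac{52}{n}$ ($v{\left(n,R \right)} = \frac{52}{n} + \frac{10}{R} = \frac{10}{R} + \frac{52}{n}$)
$\sqrt{268 + v{\left(31,-213 \right)}} = \sqrt{268 + \left(\frac{10}{-213} + \frac{52}{31}\right)} = \sqrt{268 + \left(10 \left(- \frac{1}{213}\right) + 52 \cdot \frac{1}{31}\right)} = \sqrt{268 + \left(- \frac{10}{213} + \frac{52}{31}\right)} = \sqrt{268 + \frac{10766}{6603}} = \sqrt{\frac{1780370}{6603}} = \frac{\sqrt{11755783110}}{6603}$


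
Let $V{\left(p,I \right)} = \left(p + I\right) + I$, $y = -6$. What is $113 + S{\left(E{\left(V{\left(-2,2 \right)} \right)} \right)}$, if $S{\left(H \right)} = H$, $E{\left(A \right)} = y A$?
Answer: $101$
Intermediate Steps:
$V{\left(p,I \right)} = p + 2 I$ ($V{\left(p,I \right)} = \left(I + p\right) + I = p + 2 I$)
$E{\left(A \right)} = - 6 A$
$113 + S{\left(E{\left(V{\left(-2,2 \right)} \right)} \right)} = 113 - 6 \left(-2 + 2 \cdot 2\right) = 113 - 6 \left(-2 + 4\right) = 113 - 12 = 101$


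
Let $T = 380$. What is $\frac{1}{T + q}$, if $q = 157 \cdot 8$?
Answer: $\frac{1}{1636} \approx 0.00061125$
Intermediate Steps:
$q = 1256$
$\frac{1}{T + q} = \frac{1}{380 + 1256} = \frac{1}{1636}$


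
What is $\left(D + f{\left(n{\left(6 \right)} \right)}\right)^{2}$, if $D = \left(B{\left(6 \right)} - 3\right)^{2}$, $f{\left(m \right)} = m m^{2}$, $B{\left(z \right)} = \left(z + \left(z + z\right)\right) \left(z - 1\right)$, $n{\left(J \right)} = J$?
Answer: $60606225$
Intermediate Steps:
$B{\left(z \right)} = 3 z \left(-1 + z\right)$ ($B{\left(z \right)} = \left(z + 2 z\right) \left(-1 + z\right) = 3 z \left(-1 + z\right)$)
$f{\left(m \right)} = m^{3}$
$D = 7569$ ($D = \left(3 \cdot 6 \left(-1 + 6\right) - 3\right)^{2} = \left(3 \cdot 6 \cdot 5 - 3\right)^{2} = \left(90 - 3\right)^{2} = 87^{2} = 7569$)
$\left(D + f{\left(n{\left(6 \right)} \right)}\right)^{2} = \left(7569 + 6^{3}\right)^{2} = \left(7569 + 216\right)^{2} = 7785^{2} = 60606225$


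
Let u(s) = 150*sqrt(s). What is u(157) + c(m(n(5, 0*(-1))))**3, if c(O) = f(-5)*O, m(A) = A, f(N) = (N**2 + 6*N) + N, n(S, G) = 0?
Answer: 150*sqrt(157) ≈ 1879.5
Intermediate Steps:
f(N) = N**2 + 7*N
c(O) = -10*O (c(O) = (-5*(7 - 5))*O = (-5*2)*O = -10*O)
u(157) + c(m(n(5, 0*(-1))))**3 = 150*sqrt(157) + (-10*0)**3 = 150*sqrt(157) + 0**3 = 150*sqrt(157) + 0 = 150*sqrt(157)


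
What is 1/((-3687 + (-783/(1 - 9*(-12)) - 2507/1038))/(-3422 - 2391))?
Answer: 657694446/418240571 ≈ 1.5725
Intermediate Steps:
1/((-3687 + (-783/(1 - 9*(-12)) - 2507/1038))/(-3422 - 2391)) = 1/((-3687 + (-783/(1 + 108) - 2507*1/1038))/(-5813)) = 1/((-3687 + (-783/109 - 2507/1038))*(-1/5813)) = 1/((-3687 - 1086017/113142)*(-1/5813)) = 1/(-418240571/113142*(-1/5813)) = 1/(418240571/657694446) = 657694446/418240571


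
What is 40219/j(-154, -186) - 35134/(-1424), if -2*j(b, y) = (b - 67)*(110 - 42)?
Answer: 80317183/2674984 ≈ 30.025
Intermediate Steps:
j(b, y) = 2278 - 34*b (j(b, y) = -(b - 67)*(110 - 42)/2 = -(-67 + b)*68/2 = -(-4556 + 68*b)/2 = 2278 - 34*b)
40219/j(-154, -186) - 35134/(-1424) = 40219/(2278 - 34*(-154)) - 35134/(-1424) = 40219/(2278 + 5236) - 35134*(-1/1424) = 40219/7514 + 17567/712 = 80317183/2674984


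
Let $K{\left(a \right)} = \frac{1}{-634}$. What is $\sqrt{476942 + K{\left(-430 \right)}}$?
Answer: $\frac{\sqrt{191709697918}}{634} \approx 690.61$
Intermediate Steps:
$K{\left(a \right)} = - \frac{1}{634}$
$\sqrt{476942 + K{\left(-430 \right)}} = \sqrt{476942 - \frac{1}{634}} = \sqrt{\frac{302381227}{634}} = \frac{\sqrt{191709697918}}{634}$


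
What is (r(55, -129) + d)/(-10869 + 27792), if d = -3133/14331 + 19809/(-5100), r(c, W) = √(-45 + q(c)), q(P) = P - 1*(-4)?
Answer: -5879629/24252351300 + √14/16923 ≈ -2.1336e-5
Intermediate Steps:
q(P) = 4 + P (q(P) = P + 4 = 4 + P)
r(c, W) = √(-41 + c) (r(c, W) = √(-45 + (4 + c)) = √(-41 + c))
d = -5879629/1433100 (d = -3133*1/14331 + 19809*(-1/5100) = -3133/14331 - 6603/1700 = -5879629/1433100 ≈ -4.1027)
(r(55, -129) + d)/(-10869 + 27792) = (√(-41 + 55) - 5879629/1433100)/(-10869 + 27792) = (√14 - 5879629/1433100)/16923 = (-5879629/1433100 + √14)*(1/16923) = -5879629/24252351300 + √14/16923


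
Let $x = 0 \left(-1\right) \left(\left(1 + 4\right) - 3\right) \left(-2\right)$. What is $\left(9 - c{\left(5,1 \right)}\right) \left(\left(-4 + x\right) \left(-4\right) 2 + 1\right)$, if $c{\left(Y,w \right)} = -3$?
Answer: $396$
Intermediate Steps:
$x = 0$ ($x = 0 \left(5 - 3\right) \left(-2\right) = 0 \cdot 2 \left(-2\right) = 0 \left(-2\right) = 0$)
$\left(9 - c{\left(5,1 \right)}\right) \left(\left(-4 + x\right) \left(-4\right) 2 + 1\right) = \left(9 - -3\right) \left(\left(-4 + 0\right) \left(-4\right) 2 + 1\right) = \left(9 + 3\right) \left(\left(-4\right) \left(-4\right) 2 + 1\right) = 12 \left(16 \cdot 2 + 1\right) = 12 \left(32 + 1\right) = 12 \cdot 33 = 396$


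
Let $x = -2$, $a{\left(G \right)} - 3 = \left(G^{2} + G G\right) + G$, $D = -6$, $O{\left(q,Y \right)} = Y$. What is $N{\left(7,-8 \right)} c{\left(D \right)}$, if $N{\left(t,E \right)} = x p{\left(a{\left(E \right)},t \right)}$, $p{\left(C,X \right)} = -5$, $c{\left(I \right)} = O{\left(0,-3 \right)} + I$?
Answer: $-90$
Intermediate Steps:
$a{\left(G \right)} = 3 + G + 2 G^{2}$ ($a{\left(G \right)} = 3 + \left(\left(G^{2} + G G\right) + G\right) = 3 + \left(\left(G^{2} + G^{2}\right) + G\right) = 3 + \left(2 G^{2} + G\right) = 3 + \left(G + 2 G^{2}\right) = 3 + G + 2 G^{2}$)
$c{\left(I \right)} = -3 + I$
$N{\left(t,E \right)} = 10$ ($N{\left(t,E \right)} = \left(-2\right) \left(-5\right) = 10$)
$N{\left(7,-8 \right)} c{\left(D \right)} = 10 \left(-3 - 6\right) = 10 \left(-9\right) = -90$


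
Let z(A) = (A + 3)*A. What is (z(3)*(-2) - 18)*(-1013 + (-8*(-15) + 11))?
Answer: 47628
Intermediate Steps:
z(A) = A*(3 + A) (z(A) = (3 + A)*A = A*(3 + A))
(z(3)*(-2) - 18)*(-1013 + (-8*(-15) + 11)) = ((3*(3 + 3))*(-2) - 18)*(-1013 + (-8*(-15) + 11)) = ((3*6)*(-2) - 18)*(-1013 + (120 + 11)) = (18*(-2) - 18)*(-1013 + 131) = (-36 - 18)*(-882) = -54*(-882) = 47628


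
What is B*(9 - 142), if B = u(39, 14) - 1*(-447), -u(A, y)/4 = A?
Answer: -38703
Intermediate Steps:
u(A, y) = -4*A
B = 291 (B = -4*39 - 1*(-447) = -156 + 447 = 291)
B*(9 - 142) = 291*(9 - 142) = 291*(-133) = -38703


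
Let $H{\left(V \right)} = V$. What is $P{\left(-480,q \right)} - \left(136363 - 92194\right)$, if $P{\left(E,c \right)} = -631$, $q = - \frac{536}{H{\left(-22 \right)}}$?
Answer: $-44800$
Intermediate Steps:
$q = \frac{268}{11}$ ($q = - \frac{536}{-22} = \left(-536\right) \left(- \frac{1}{22}\right) = \frac{268}{11} \approx 24.364$)
$P{\left(-480,q \right)} - \left(136363 - 92194\right) = -631 - \left(136363 - 92194\right) = -631 - 44169 = -44800$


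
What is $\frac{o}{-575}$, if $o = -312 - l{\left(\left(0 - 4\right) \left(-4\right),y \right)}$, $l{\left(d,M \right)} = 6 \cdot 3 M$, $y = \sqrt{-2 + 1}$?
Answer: $\frac{312}{575} + \frac{18 i}{575} \approx 0.54261 + 0.031304 i$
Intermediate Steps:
$y = i$ ($y = \sqrt{-1} = i \approx 1.0 i$)
$l{\left(d,M \right)} = 18 M$
$o = -312 - 18 i \approx -312.0 - 18.0 i$
$\frac{o}{-575} = \frac{-312 - 18 i}{-575} = \left(-312 - 18 i\right) \left(- \frac{1}{575}\right) = \frac{312}{575} + \frac{18 i}{575}$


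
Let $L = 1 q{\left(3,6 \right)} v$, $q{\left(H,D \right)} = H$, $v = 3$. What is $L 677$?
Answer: $6093$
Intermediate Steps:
$L = 9$ ($L = 1 \cdot 3 \cdot 3 = 3 \cdot 3 = 9$)
$L 677 = 9 \cdot 677 = 6093$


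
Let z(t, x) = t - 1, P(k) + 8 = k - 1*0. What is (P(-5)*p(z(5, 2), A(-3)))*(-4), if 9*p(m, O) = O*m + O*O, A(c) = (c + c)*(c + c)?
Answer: 8320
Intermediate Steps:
P(k) = -8 + k (P(k) = -8 + (k - 1*0) = -8 + (k + 0) = -8 + k)
z(t, x) = -1 + t
A(c) = 4*c² (A(c) = (2*c)*(2*c) = 4*c²)
p(m, O) = O²/9 + O*m/9 (p(m, O) = (O*m + O*O)/9 = (O*m + O²)/9 = (O² + O*m)/9 = O²/9 + O*m/9)
(P(-5)*p(z(5, 2), A(-3)))*(-4) = ((-8 - 5)*((4*(-3)²)*(4*(-3)² + (-1 + 5))/9))*(-4) = -13*4*9*(4*9 + 4)/9*(-4) = -13*36*(36 + 4)/9*(-4) = -13*36*40/9*(-4) = -13*160*(-4) = -2080*(-4) = 8320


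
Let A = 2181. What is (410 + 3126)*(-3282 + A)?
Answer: -3893136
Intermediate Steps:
(410 + 3126)*(-3282 + A) = (410 + 3126)*(-3282 + 2181) = 3536*(-1101) = -3893136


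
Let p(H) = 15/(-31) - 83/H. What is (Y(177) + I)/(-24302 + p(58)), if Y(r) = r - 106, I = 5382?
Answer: -9804494/43698439 ≈ -0.22437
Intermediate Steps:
Y(r) = -106 + r
p(H) = -15/31 - 83/H (p(H) = 15*(-1/31) - 83/H = -15/31 - 83/H)
(Y(177) + I)/(-24302 + p(58)) = ((-106 + 177) + 5382)/(-24302 + (-15/31 - 83/58)) = (71 + 5382)/(-24302 + (-15/31 - 83*1/58)) = 5453/(-24302 + (-15/31 - 83/58)) = 5453/(-24302 - 3443/1798) = 5453/(-43698439/1798) = 5453*(-1798/43698439) = -9804494/43698439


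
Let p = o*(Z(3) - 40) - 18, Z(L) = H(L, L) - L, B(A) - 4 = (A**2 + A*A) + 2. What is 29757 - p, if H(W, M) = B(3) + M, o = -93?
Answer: 28287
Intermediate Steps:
B(A) = 6 + 2*A**2 (B(A) = 4 + ((A**2 + A*A) + 2) = 4 + ((A**2 + A**2) + 2) = 4 + (2*A**2 + 2) = 4 + (2 + 2*A**2) = 6 + 2*A**2)
H(W, M) = 24 + M (H(W, M) = (6 + 2*3**2) + M = (6 + 2*9) + M = (6 + 18) + M = 24 + M)
Z(L) = 24 (Z(L) = (24 + L) - L = 24)
p = 1470 (p = -93*(24 - 40) - 18 = -93*(-16) - 18 = 1488 - 18 = 1470)
29757 - p = 29757 - 1*1470 = 29757 - 1470 = 28287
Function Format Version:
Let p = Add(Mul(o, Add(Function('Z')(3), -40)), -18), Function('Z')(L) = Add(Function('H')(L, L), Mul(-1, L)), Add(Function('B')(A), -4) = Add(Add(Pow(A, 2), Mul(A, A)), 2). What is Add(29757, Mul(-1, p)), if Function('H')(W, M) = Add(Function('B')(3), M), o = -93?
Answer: 28287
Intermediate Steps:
Function('B')(A) = Add(6, Mul(2, Pow(A, 2))) (Function('B')(A) = Add(4, Add(Add(Pow(A, 2), Mul(A, A)), 2)) = Add(4, Add(Add(Pow(A, 2), Pow(A, 2)), 2)) = Add(4, Add(Mul(2, Pow(A, 2)), 2)) = Add(4, Add(2, Mul(2, Pow(A, 2)))) = Add(6, Mul(2, Pow(A, 2))))
Function('H')(W, M) = Add(24, M) (Function('H')(W, M) = Add(Add(6, Mul(2, Pow(3, 2))), M) = Add(Add(6, Mul(2, 9)), M) = Add(Add(6, 18), M) = Add(24, M))
Function('Z')(L) = 24 (Function('Z')(L) = Add(Add(24, L), Mul(-1, L)) = 24)
p = 1470 (p = Add(Mul(-93, Add(24, -40)), -18) = Add(Mul(-93, -16), -18) = Add(1488, -18) = 1470)
Add(29757, Mul(-1, p)) = Add(29757, Mul(-1, 1470)) = Add(29757, -1470) = 28287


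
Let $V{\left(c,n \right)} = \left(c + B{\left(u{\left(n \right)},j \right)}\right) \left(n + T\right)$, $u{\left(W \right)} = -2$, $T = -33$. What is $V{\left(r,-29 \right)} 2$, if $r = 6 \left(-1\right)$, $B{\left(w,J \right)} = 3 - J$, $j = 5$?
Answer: $992$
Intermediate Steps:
$r = -6$
$V{\left(c,n \right)} = \left(-33 + n\right) \left(-2 + c\right)$ ($V{\left(c,n \right)} = \left(c + \left(3 - 5\right)\right) \left(n - 33\right) = \left(c + \left(3 - 5\right)\right) \left(-33 + n\right) = \left(c - 2\right) \left(-33 + n\right) = \left(-2 + c\right) \left(-33 + n\right) = \left(-33 + n\right) \left(-2 + c\right)$)
$V{\left(r,-29 \right)} 2 = \left(66 - -198 - -58 - -174\right) 2 = \left(66 + 198 + 58 + 174\right) 2 = 496 \cdot 2 = 992$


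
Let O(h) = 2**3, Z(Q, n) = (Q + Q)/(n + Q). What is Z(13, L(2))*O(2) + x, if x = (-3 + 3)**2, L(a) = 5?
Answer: 104/9 ≈ 11.556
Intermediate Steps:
Z(Q, n) = 2*Q/(Q + n) (Z(Q, n) = (2*Q)/(Q + n) = 2*Q/(Q + n))
x = 0 (x = 0**2 = 0)
O(h) = 8
Z(13, L(2))*O(2) + x = (2*13/(13 + 5))*8 + 0 = (2*13/18)*8 + 0 = (2*13*(1/18))*8 + 0 = (13/9)*8 + 0 = 104/9 + 0 = 104/9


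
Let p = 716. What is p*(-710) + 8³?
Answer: -507848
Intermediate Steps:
p*(-710) + 8³ = 716*(-710) + 8³ = -508360 + 512 = -507848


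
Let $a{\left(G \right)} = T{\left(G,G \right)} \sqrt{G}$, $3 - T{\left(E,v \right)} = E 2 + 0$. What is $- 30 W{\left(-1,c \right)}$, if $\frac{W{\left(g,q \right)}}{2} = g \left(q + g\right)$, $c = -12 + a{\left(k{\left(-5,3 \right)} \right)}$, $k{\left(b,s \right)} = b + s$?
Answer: $-780 + 420 i \sqrt{2} \approx -780.0 + 593.97 i$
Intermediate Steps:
$T{\left(E,v \right)} = 3 - 2 E$ ($T{\left(E,v \right)} = 3 - \left(E 2 + 0\right) = 3 - \left(2 E + 0\right) = 3 - 2 E$)
$a{\left(G \right)} = \sqrt{G} \left(3 - 2 G\right)$ ($a{\left(G \right)} = \left(3 - 2 G\right) \sqrt{G} = \sqrt{G} \left(3 - 2 G\right)$)
$c = -12 + 7 i \sqrt{2}$ ($c = -12 + \sqrt{-5 + 3} \left(3 - 2 \left(-5 + 3\right)\right) = -12 + \sqrt{-2} \left(3 - -4\right) = -12 + i \sqrt{2} \left(3 + 4\right) = -12 + i \sqrt{2} \cdot 7 = -12 + 7 i \sqrt{2} \approx -12.0 + 9.8995 i$)
$W{\left(g,q \right)} = 2 g \left(g + q\right)$ ($W{\left(g,q \right)} = 2 g \left(q + g\right) = 2 g \left(g + q\right)$)
$- 30 W{\left(-1,c \right)} = - 30 \cdot 2 \left(-1\right) \left(-1 - \left(12 - 7 i \sqrt{2}\right)\right) = - 30 \cdot 2 \left(-1\right) \left(-13 + 7 i \sqrt{2}\right) = - 30 \left(26 - 14 i \sqrt{2}\right) = -780 + 420 i \sqrt{2}$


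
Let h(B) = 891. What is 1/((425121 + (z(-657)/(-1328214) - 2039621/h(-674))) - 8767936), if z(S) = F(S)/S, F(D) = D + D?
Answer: -197239779/1645986495699331 ≈ -1.1983e-7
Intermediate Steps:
F(D) = 2*D
z(S) = 2 (z(S) = (2*S)/S = 2)
1/((425121 + (z(-657)/(-1328214) - 2039621/h(-674))) - 8767936) = 1/((425121 + (2/(-1328214) - 2039621/891)) - 8767936) = 1/((425121 + (2*(-1/1328214) - 2039621*1/891)) - 8767936) = 1/((425121 + (-1/664107 - 2039621/891)) - 8767936) = 1/((425121 - 451508861446/197239779) - 8767936) = 1/(83399263226813/197239779 - 8767936) = 1/(-1645986495699331/197239779) = -197239779/1645986495699331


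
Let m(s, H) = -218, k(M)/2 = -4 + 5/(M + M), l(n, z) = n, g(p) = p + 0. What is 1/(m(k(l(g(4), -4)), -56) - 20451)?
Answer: -1/20669 ≈ -4.8382e-5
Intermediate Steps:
g(p) = p
k(M) = -8 + 5/M (k(M) = 2*(-4 + 5/(M + M)) = 2*(-4 + 5/(2*M)) = -8 + 5/M)
1/(m(k(l(g(4), -4)), -56) - 20451) = 1/(-218 - 20451) = 1/(-20669) = -1/20669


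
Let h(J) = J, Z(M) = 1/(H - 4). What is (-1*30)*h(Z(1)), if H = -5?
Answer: 10/3 ≈ 3.3333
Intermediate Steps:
Z(M) = -⅑ (Z(M) = 1/(-5 - 4) = 1/(-9) = -⅑)
(-1*30)*h(Z(1)) = -1*30*(-⅑) = -30*(-⅑) = 10/3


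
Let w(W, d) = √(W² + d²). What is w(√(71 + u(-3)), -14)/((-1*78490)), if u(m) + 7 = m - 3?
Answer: -√254/78490 ≈ -0.00020305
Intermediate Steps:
u(m) = -10 + m (u(m) = -7 + (m - 3) = -7 + (-3 + m) = -10 + m)
w(√(71 + u(-3)), -14)/((-1*78490)) = √((√(71 + (-10 - 3)))² + (-14)²)/((-1*78490)) = √((√(71 - 13))² + 196)/(-78490) = √((√58)² + 196)*(-1/78490) = √(58 + 196)*(-1/78490) = √254*(-1/78490) = -√254/78490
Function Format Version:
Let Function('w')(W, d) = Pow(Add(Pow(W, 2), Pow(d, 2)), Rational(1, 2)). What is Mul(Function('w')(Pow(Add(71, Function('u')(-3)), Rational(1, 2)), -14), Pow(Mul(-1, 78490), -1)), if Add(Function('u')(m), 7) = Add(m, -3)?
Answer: Mul(Rational(-1, 78490), Pow(254, Rational(1, 2))) ≈ -0.00020305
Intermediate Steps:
Function('u')(m) = Add(-10, m) (Function('u')(m) = Add(-7, Add(m, -3)) = Add(-7, Add(-3, m)) = Add(-10, m))
Mul(Function('w')(Pow(Add(71, Function('u')(-3)), Rational(1, 2)), -14), Pow(Mul(-1, 78490), -1)) = Mul(Pow(Add(Pow(Pow(Add(71, Add(-10, -3)), Rational(1, 2)), 2), Pow(-14, 2)), Rational(1, 2)), Pow(Mul(-1, 78490), -1)) = Mul(Pow(Add(Pow(Pow(Add(71, -13), Rational(1, 2)), 2), 196), Rational(1, 2)), Pow(-78490, -1)) = Mul(Pow(Add(Pow(Pow(58, Rational(1, 2)), 2), 196), Rational(1, 2)), Rational(-1, 78490)) = Mul(Pow(Add(58, 196), Rational(1, 2)), Rational(-1, 78490)) = Mul(Pow(254, Rational(1, 2)), Rational(-1, 78490)) = Mul(Rational(-1, 78490), Pow(254, Rational(1, 2)))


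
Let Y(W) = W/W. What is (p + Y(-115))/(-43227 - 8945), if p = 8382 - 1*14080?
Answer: 5697/52172 ≈ 0.10920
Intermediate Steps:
Y(W) = 1
p = -5698 (p = 8382 - 14080 = -5698)
(p + Y(-115))/(-43227 - 8945) = (-5698 + 1)/(-43227 - 8945) = -5697/(-52172) = -5697*(-1/52172) = 5697/52172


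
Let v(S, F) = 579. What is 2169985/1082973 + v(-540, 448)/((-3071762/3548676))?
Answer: -1109250486308261/1663317654213 ≈ -666.89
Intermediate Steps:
2169985/1082973 + v(-540, 448)/((-3071762/3548676)) = 2169985/1082973 + 579/((-3071762/3548676)) = 2169985*(1/1082973) + 579/((-3071762*1/3548676)) = 2169985/1082973 + 579/(-1535881/1774338) = 2169985/1082973 + 579*(-1774338/1535881) = 2169985/1082973 - 1027341702/1535881 = -1109250486308261/1663317654213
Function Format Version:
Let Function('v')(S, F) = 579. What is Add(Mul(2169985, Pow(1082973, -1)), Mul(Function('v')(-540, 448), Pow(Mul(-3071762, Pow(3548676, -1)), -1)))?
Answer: Rational(-1109250486308261, 1663317654213) ≈ -666.89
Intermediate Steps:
Add(Mul(2169985, Pow(1082973, -1)), Mul(Function('v')(-540, 448), Pow(Mul(-3071762, Pow(3548676, -1)), -1))) = Add(Mul(2169985, Pow(1082973, -1)), Mul(579, Pow(Mul(-3071762, Pow(3548676, -1)), -1))) = Add(Mul(2169985, Rational(1, 1082973)), Mul(579, Pow(Mul(-3071762, Rational(1, 3548676)), -1))) = Add(Rational(2169985, 1082973), Mul(579, Pow(Rational(-1535881, 1774338), -1))) = Add(Rational(2169985, 1082973), Mul(579, Rational(-1774338, 1535881))) = Add(Rational(2169985, 1082973), Rational(-1027341702, 1535881)) = Rational(-1109250486308261, 1663317654213)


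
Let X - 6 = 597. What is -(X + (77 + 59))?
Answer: -739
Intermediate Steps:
X = 603 (X = 6 + 597 = 603)
-(X + (77 + 59)) = -(603 + (77 + 59)) = -(603 + 136) = -1*739 = -739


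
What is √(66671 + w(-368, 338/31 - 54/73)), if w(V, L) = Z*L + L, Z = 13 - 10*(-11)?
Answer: √362005759/73 ≈ 260.64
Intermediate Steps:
Z = 123 (Z = 13 + 110 = 123)
w(V, L) = 124*L (w(V, L) = 123*L + L = 124*L)
√(66671 + w(-368, 338/31 - 54/73)) = √(66671 + 124*(338/31 - 54/73)) = √(66671 + 124*(23000/2263)) = √(66671 + 92000/73) = √(4958983/73) = √362005759/73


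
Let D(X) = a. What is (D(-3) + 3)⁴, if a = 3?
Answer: 1296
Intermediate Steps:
D(X) = 3
(D(-3) + 3)⁴ = (3 + 3)⁴ = 6⁴ = 1296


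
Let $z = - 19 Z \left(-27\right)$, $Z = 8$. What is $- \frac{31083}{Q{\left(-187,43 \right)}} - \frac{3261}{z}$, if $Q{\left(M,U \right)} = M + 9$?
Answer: $\frac{21164029}{121752} \approx 173.83$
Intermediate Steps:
$z = 4104$ ($z = \left(-19\right) 8 \left(-27\right) = \left(-152\right) \left(-27\right) = 4104$)
$Q{\left(M,U \right)} = 9 + M$
$- \frac{31083}{Q{\left(-187,43 \right)}} - \frac{3261}{z} = - \frac{31083}{9 - 187} - \frac{3261}{4104} = - \frac{31083}{-178} - \frac{1087}{1368} = \left(-31083\right) \left(- \frac{1}{178}\right) - \frac{1087}{1368} = \frac{31083}{178} - \frac{1087}{1368} = \frac{21164029}{121752}$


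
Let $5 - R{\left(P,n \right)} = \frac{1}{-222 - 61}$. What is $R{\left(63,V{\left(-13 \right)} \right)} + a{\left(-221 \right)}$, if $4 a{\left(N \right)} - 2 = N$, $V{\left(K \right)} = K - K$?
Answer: $- \frac{56313}{1132} \approx -49.746$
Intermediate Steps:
$V{\left(K \right)} = 0$
$a{\left(N \right)} = \frac{1}{2} + \frac{N}{4}$
$R{\left(P,n \right)} = \frac{1416}{283}$ ($R{\left(P,n \right)} = 5 - \frac{1}{-222 - 61} = 5 - \frac{1}{-283} = 5 - - \frac{1}{283} = 5 + \frac{1}{283} = \frac{1416}{283}$)
$R{\left(63,V{\left(-13 \right)} \right)} + a{\left(-221 \right)} = \frac{1416}{283} + \left(\frac{1}{2} + \frac{1}{4} \left(-221\right)\right) = \frac{1416}{283} + \left(\frac{1}{2} - \frac{221}{4}\right) = \frac{1416}{283} - \frac{219}{4} = - \frac{56313}{1132}$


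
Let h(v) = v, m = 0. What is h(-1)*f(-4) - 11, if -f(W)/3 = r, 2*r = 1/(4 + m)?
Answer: -85/8 ≈ -10.625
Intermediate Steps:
r = ⅛ (r = 1/(2*(4 + 0)) = (½)/4 = (½)*(¼) = ⅛ ≈ 0.12500)
f(W) = -3/8 (f(W) = -3*⅛ = -3/8)
h(-1)*f(-4) - 11 = -1*(-3/8) - 11 = 3/8 - 11 = -85/8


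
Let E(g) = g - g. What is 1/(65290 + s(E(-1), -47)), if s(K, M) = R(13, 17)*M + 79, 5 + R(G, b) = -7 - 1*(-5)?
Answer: 1/65698 ≈ 1.5221e-5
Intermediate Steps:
R(G, b) = -7 (R(G, b) = -5 + (-7 - 1*(-5)) = -5 + (-7 + 5) = -5 - 2 = -7)
E(g) = 0
s(K, M) = 79 - 7*M (s(K, M) = -7*M + 79 = 79 - 7*M)
1/(65290 + s(E(-1), -47)) = 1/(65290 + (79 - 7*(-47))) = 1/(65290 + (79 + 329)) = 1/(65290 + 408) = 1/65698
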